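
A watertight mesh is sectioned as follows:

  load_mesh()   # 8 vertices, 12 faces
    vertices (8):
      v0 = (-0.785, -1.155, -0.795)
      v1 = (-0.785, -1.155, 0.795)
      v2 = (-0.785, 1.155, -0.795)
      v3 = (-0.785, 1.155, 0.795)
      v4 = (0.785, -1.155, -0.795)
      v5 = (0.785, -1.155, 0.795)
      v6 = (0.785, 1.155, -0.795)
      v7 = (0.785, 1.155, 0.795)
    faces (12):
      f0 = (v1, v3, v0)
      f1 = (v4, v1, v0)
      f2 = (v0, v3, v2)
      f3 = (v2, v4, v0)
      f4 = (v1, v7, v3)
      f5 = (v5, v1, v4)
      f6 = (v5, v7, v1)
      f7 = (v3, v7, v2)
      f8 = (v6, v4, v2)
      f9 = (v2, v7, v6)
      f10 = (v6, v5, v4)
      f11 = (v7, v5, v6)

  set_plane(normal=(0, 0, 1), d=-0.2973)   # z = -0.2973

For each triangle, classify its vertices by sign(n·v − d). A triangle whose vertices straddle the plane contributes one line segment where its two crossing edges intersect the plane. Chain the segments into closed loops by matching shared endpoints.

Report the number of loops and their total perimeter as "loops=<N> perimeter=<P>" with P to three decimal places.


Straddling triangles (8 of 12):
  (v1,v3,v0) [++-] → (-0.785, -0.431926, -0.2973)–(-0.785, -1.155, -0.2973)  len=0.7231
  (v4,v1,v0) [-+-] → (0.29356, -1.155, -0.2973)–(-0.785, -1.155, -0.2973)  len=1.0786
  (v0,v3,v2) [-+-] → (-0.785, -0.431926, -0.2973)–(-0.785, 1.155, -0.2973)  len=1.5869
  (v5,v1,v4) [++-] → (0.29356, -1.155, -0.2973)–(0.785, -1.155, -0.2973)  len=0.4914
  (v3,v7,v2) [++-] → (-0.29356, 1.155, -0.2973)–(-0.785, 1.155, -0.2973)  len=0.4914
  (v2,v7,v6) [-+-] → (-0.29356, 1.155, -0.2973)–(0.785, 1.155, -0.2973)  len=1.0786
  (v6,v5,v4) [-+-] → (0.785, 0.431926, -0.2973)–(0.785, -1.155, -0.2973)  len=1.5869
  (v7,v5,v6) [++-] → (0.785, 0.431926, -0.2973)–(0.785, 1.155, -0.2973)  len=0.7231

Chained into 1 loop(s):
  loop 1: 8 segments, perimeter = 7.7600
Total perimeter = 7.760

loops=1 perimeter=7.760


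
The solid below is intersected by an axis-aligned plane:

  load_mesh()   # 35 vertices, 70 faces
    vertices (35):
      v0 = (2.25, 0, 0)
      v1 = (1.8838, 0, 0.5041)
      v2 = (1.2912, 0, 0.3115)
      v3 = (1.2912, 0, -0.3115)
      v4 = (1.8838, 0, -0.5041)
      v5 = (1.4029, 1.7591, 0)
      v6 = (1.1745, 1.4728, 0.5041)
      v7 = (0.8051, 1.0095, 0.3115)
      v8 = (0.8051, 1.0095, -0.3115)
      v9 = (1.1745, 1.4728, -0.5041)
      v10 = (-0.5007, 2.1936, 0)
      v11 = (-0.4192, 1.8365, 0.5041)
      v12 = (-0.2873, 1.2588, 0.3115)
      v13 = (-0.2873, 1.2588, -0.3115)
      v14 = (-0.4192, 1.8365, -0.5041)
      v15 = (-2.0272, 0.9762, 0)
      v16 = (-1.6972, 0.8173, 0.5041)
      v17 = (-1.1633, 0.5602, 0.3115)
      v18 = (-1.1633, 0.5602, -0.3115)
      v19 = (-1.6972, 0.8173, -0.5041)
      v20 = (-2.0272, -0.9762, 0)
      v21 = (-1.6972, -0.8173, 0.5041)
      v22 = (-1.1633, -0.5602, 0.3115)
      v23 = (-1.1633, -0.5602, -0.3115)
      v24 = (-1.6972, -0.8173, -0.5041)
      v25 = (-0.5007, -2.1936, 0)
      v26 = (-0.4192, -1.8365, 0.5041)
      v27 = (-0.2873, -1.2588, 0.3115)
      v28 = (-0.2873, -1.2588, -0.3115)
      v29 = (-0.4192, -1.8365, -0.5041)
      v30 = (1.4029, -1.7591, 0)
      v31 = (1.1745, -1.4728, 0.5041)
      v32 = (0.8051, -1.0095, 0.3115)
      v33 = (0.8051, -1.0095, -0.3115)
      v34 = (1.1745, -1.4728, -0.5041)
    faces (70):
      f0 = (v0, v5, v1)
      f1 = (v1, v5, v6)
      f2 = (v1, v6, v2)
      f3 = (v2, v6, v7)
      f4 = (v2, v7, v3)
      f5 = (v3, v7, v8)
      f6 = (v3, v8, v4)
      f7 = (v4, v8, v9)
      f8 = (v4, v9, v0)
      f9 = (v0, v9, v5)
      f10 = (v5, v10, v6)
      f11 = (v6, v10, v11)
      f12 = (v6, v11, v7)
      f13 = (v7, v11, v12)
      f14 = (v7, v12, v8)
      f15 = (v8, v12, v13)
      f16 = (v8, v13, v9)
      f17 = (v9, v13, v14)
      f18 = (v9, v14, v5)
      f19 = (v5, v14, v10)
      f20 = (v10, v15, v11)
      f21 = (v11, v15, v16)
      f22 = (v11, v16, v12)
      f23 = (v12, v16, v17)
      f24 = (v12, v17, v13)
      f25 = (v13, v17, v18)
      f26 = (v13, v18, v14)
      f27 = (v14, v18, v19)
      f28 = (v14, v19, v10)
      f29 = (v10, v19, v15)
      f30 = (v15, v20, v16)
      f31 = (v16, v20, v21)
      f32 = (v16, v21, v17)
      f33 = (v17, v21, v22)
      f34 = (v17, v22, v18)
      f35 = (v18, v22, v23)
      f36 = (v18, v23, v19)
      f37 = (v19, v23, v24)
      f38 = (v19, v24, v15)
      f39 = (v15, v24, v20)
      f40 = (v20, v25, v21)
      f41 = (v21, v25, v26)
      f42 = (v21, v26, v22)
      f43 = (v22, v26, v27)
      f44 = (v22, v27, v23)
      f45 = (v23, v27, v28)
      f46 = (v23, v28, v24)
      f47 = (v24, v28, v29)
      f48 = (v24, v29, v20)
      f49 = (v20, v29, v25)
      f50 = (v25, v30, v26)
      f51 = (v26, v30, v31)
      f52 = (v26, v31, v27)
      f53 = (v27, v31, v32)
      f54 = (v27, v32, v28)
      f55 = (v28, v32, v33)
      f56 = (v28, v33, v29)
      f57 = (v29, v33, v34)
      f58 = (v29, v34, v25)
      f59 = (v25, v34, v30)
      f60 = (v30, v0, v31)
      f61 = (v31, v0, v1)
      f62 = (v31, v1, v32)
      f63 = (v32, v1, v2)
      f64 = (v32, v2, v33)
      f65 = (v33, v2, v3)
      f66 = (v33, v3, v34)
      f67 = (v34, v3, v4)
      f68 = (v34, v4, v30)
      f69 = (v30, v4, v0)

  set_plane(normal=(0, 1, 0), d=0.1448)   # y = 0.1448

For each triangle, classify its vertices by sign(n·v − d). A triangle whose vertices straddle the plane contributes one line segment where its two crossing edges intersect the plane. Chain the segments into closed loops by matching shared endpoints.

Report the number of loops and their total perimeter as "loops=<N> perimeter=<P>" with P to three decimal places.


Straddling triangles (20 of 70):
  (v0,v5,v1) [-+-] → (2.18027, 0.1448, 0)–(1.84421, 0.1448, 0.462605)  len=0.5718
  (v1,v5,v6) [-++] → (1.84421, 0.1448, 0.462605)–(1.81406, 0.1448, 0.5041)  len=0.0513
  (v1,v6,v2) [-+-] → (1.81406, 0.1448, 0.5041)–(1.27973, 0.1448, 0.330436)  len=0.5619
  (v2,v6,v7) [-++] → (1.27973, 0.1448, 0.330436)–(1.22148, 0.1448, 0.3115)  len=0.0613
  (v2,v7,v3) [-+-] → (1.22148, 0.1448, 0.3115)–(1.22148, 0.1448, -0.222139)  len=0.5336
  (v3,v7,v8) [-++] → (1.22148, 0.1448, -0.222139)–(1.22148, 0.1448, -0.3115)  len=0.0894
  (v3,v8,v4) [-+-] → (1.22148, 0.1448, -0.3115)–(1.72907, 0.1448, -0.476474)  len=0.5337
  (v4,v8,v9) [-++] → (1.72907, 0.1448, -0.476474)–(1.81406, 0.1448, -0.5041)  len=0.0894
  (v4,v9,v0) [-+-] → (1.81406, 0.1448, -0.5041)–(2.14426, 0.1448, -0.0495612)  len=0.5618
  (v0,v9,v5) [-++] → (2.14426, 0.1448, -0.0495612)–(2.18027, 0.1448, 0)  len=0.0613
  (v15,v20,v16) [+-+] → (-2.0272, 0.1448, 0)–(-1.82094, 0.1448, 0.31508)  len=0.3766
  (v16,v20,v21) [+--] → (-1.82094, 0.1448, 0.31508)–(-1.6972, 0.1448, 0.5041)  len=0.2259
  (v16,v21,v17) [+-+] → (-1.6972, 0.1448, 0.5041)–(-1.3243, 0.1448, 0.369581)  len=0.3964
  (v17,v21,v22) [+--] → (-1.3243, 0.1448, 0.369581)–(-1.1633, 0.1448, 0.3115)  len=0.1712
  (v17,v22,v18) [+-+] → (-1.1633, 0.1448, 0.3115)–(-1.1633, 0.1448, -0.0805162)  len=0.3920
  (v18,v22,v23) [+--] → (-1.1633, 0.1448, -0.0805162)–(-1.1633, 0.1448, -0.3115)  len=0.2310
  (v18,v23,v19) [+-+] → (-1.1633, 0.1448, -0.3115)–(-1.43655, 0.1448, -0.410072)  len=0.2905
  (v19,v23,v24) [+--] → (-1.43655, 0.1448, -0.410072)–(-1.6972, 0.1448, -0.5041)  len=0.2771
  (v19,v24,v15) [+-+] → (-1.6972, 0.1448, -0.5041)–(-1.87422, 0.1448, -0.233682)  len=0.3232
  (v15,v24,v20) [+--] → (-1.87422, 0.1448, -0.233682)–(-2.0272, 0.1448, 0)  len=0.2793

Chained into 2 loop(s):
  loop 1: 10 segments, perimeter = 3.1154
  loop 2: 10 segments, perimeter = 2.9632
Total perimeter = 6.079

loops=2 perimeter=6.079


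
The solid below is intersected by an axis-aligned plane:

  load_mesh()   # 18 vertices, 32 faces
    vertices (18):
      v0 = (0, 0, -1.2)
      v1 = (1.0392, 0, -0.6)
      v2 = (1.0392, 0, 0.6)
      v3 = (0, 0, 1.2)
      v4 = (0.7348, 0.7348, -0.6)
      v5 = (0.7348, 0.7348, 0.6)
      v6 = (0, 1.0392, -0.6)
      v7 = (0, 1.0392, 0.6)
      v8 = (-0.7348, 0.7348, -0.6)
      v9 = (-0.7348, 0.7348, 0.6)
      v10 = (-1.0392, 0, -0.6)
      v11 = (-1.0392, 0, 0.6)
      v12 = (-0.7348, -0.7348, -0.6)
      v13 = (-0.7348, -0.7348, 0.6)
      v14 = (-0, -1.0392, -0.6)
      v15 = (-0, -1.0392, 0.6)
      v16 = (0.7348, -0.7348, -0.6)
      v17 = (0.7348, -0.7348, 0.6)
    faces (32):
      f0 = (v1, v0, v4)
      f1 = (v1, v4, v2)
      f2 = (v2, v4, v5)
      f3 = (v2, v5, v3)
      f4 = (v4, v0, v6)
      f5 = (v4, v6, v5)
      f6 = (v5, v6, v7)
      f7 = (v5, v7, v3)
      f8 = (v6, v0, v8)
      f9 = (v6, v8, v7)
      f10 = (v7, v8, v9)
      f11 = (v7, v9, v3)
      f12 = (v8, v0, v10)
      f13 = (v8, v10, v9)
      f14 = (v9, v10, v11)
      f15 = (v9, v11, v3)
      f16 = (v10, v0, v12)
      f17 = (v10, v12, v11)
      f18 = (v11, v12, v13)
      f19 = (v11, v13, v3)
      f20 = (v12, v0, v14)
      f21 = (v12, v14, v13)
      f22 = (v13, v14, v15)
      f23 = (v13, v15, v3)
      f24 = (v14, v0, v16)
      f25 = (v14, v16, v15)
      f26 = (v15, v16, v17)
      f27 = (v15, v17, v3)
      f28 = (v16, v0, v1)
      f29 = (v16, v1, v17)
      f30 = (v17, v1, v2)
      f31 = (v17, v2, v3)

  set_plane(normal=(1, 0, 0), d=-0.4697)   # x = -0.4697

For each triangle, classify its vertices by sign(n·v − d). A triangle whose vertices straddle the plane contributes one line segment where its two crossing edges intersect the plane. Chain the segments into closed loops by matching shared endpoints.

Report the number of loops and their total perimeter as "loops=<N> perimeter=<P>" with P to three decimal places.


Straddling triangles (12 of 32):
  (v6,v0,v8) [++-] → (-0.4697, 0.4697, -0.816467)–(-0.4697, 0.844621, -0.6)  len=0.4329
  (v6,v8,v7) [+-+] → (-0.4697, 0.844621, -0.6)–(-0.4697, 0.844621, -0.167066)  len=0.4329
  (v7,v8,v9) [+--] → (-0.4697, 0.844621, -0.167066)–(-0.4697, 0.844621, 0.6)  len=0.7671
  (v7,v9,v3) [+-+] → (-0.4697, 0.844621, 0.6)–(-0.4697, 0.4697, 0.816467)  len=0.4329
  (v8,v0,v10) [-+-] → (-0.4697, 0.4697, -0.816467)–(-0.4697, 0, -0.928811)  len=0.4829
  (v9,v11,v3) [--+] → (-0.4697, 0, 0.928811)–(-0.4697, 0.4697, 0.816467)  len=0.4829
  (v10,v0,v12) [-+-] → (-0.4697, 0, -0.928811)–(-0.4697, -0.4697, -0.816467)  len=0.4829
  (v11,v13,v3) [--+] → (-0.4697, -0.4697, 0.816467)–(-0.4697, 0, 0.928811)  len=0.4829
  (v12,v0,v14) [-++] → (-0.4697, -0.4697, -0.816467)–(-0.4697, -0.844621, -0.6)  len=0.4329
  (v12,v14,v13) [-+-] → (-0.4697, -0.844621, -0.6)–(-0.4697, -0.844621, 0.167066)  len=0.7671
  (v13,v14,v15) [-++] → (-0.4697, -0.844621, 0.167066)–(-0.4697, -0.844621, 0.6)  len=0.4329
  (v13,v15,v3) [-++] → (-0.4697, -0.844621, 0.6)–(-0.4697, -0.4697, 0.816467)  len=0.4329

Chained into 1 loop(s):
  loop 1: 12 segments, perimeter = 6.0635
Total perimeter = 6.063

loops=1 perimeter=6.063


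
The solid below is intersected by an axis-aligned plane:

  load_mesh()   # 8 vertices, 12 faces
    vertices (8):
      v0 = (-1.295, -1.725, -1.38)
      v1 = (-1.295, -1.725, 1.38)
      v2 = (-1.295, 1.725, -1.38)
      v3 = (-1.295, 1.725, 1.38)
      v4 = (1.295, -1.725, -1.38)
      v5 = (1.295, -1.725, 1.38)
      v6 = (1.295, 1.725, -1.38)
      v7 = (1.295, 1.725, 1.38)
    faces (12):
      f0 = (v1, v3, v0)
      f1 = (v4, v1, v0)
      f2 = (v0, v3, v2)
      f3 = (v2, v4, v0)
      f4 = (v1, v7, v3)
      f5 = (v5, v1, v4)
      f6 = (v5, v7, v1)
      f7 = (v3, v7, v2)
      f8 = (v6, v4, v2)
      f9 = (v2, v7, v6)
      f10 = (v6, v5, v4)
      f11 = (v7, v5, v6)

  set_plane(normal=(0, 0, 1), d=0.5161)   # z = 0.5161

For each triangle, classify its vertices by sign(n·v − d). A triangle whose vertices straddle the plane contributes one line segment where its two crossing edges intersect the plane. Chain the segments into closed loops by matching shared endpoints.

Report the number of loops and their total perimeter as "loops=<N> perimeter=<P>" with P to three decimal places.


Straddling triangles (8 of 12):
  (v1,v3,v0) [++-] → (-1.295, 0.645125, 0.5161)–(-1.295, -1.725, 0.5161)  len=2.3701
  (v4,v1,v0) [-+-] → (-0.484311, -1.725, 0.5161)–(-1.295, -1.725, 0.5161)  len=0.8107
  (v0,v3,v2) [-+-] → (-1.295, 0.645125, 0.5161)–(-1.295, 1.725, 0.5161)  len=1.0799
  (v5,v1,v4) [++-] → (-0.484311, -1.725, 0.5161)–(1.295, -1.725, 0.5161)  len=1.7793
  (v3,v7,v2) [++-] → (0.484311, 1.725, 0.5161)–(-1.295, 1.725, 0.5161)  len=1.7793
  (v2,v7,v6) [-+-] → (0.484311, 1.725, 0.5161)–(1.295, 1.725, 0.5161)  len=0.8107
  (v6,v5,v4) [-+-] → (1.295, -0.645125, 0.5161)–(1.295, -1.725, 0.5161)  len=1.0799
  (v7,v5,v6) [++-] → (1.295, -0.645125, 0.5161)–(1.295, 1.725, 0.5161)  len=2.3701

Chained into 1 loop(s):
  loop 1: 8 segments, perimeter = 12.0800
Total perimeter = 12.080

loops=1 perimeter=12.080


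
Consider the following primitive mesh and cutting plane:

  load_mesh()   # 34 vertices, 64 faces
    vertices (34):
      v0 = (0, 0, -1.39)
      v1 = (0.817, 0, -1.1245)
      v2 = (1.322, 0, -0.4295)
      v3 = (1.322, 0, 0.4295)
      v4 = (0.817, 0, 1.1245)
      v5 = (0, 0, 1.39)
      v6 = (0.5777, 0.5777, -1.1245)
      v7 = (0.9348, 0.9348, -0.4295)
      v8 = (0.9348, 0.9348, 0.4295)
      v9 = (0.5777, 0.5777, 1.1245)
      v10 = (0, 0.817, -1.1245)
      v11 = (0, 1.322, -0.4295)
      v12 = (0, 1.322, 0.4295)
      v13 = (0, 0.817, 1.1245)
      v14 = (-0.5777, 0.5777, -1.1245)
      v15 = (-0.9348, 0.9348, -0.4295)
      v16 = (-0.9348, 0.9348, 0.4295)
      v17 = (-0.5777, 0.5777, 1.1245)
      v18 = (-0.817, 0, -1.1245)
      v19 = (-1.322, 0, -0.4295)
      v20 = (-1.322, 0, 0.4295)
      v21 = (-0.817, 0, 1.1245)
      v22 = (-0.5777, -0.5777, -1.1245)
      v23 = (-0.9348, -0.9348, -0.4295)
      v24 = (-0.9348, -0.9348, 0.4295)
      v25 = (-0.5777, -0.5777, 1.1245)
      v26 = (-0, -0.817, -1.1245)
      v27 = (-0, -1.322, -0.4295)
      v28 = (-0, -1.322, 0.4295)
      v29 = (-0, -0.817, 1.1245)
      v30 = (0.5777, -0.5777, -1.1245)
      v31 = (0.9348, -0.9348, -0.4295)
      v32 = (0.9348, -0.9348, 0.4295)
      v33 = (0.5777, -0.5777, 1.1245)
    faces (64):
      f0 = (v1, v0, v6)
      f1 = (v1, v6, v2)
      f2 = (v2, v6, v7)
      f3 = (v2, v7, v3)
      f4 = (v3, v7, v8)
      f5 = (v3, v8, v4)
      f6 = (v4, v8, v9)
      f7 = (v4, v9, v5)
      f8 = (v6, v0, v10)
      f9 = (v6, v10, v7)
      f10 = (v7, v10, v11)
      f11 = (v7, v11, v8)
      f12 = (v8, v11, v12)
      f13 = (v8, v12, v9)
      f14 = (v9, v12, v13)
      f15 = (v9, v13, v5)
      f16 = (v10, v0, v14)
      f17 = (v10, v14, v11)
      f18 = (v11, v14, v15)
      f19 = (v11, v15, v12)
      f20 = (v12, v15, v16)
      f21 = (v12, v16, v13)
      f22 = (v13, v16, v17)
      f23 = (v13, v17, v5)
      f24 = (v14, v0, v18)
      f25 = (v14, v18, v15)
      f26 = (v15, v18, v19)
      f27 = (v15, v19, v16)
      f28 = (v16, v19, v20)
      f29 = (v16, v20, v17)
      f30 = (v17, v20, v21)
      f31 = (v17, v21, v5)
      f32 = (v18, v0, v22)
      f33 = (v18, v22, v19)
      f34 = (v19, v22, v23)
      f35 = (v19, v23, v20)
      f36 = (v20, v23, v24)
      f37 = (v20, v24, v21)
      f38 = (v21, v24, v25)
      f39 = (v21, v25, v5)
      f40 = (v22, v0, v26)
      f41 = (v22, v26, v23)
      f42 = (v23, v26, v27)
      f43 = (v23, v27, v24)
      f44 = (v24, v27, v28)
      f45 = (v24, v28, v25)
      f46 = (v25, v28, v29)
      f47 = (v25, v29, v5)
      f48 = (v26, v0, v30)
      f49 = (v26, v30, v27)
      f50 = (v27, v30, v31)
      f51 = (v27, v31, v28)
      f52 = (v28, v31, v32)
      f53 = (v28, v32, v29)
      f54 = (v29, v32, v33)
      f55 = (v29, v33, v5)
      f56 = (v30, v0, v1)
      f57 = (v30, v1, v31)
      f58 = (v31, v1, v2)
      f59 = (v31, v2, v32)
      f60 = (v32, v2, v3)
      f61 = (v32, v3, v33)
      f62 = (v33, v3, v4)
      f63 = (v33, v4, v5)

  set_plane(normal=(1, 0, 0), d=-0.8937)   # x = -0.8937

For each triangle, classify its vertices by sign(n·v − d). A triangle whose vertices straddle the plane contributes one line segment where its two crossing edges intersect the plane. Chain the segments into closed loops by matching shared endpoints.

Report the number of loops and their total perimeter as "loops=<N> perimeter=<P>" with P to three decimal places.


Straddling triangles (18 of 64):
  (v11,v14,v15) [++-] → (-0.8937, 0.8937, -0.50949)–(-0.8937, 0.951824, -0.4295)  len=0.0989
  (v11,v15,v12) [+-+] → (-0.8937, 0.951824, -0.4295)–(-0.8937, 0.951824, -0.391733)  len=0.0378
  (v12,v15,v16) [+--] → (-0.8937, 0.951824, -0.391733)–(-0.8937, 0.951824, 0.4295)  len=0.8212
  (v12,v16,v13) [+-+] → (-0.8937, 0.951824, 0.4295)–(-0.8937, 0.929621, 0.460057)  len=0.0378
  (v13,v16,v17) [+-+] → (-0.8937, 0.929621, 0.460057)–(-0.8937, 0.8937, 0.50949)  len=0.0611
  (v14,v18,v15) [++-] → (-0.8937, 0.608652, -0.671983)–(-0.8937, 0.8937, -0.50949)  len=0.3281
  (v15,v18,v19) [-+-] → (-0.8937, 0.608652, -0.671983)–(-0.8937, 0, -1.01894)  len=0.7006
  (v16,v20,v17) [--+] → (-0.8937, 0.332432, 0.829431)–(-0.8937, 0.8937, 0.50949)  len=0.6461
  (v17,v20,v21) [+-+] → (-0.8937, 0.332432, 0.829431)–(-0.8937, 0, 1.01894)  len=0.3827
  (v18,v22,v19) [++-] → (-0.8937, -0.332432, -0.829431)–(-0.8937, 0, -1.01894)  len=0.3827
  (v19,v22,v23) [-+-] → (-0.8937, -0.332432, -0.829431)–(-0.8937, -0.8937, -0.50949)  len=0.6461
  (v20,v24,v21) [--+] → (-0.8937, -0.608652, 0.671983)–(-0.8937, 0, 1.01894)  len=0.7006
  (v21,v24,v25) [+-+] → (-0.8937, -0.608652, 0.671983)–(-0.8937, -0.8937, 0.50949)  len=0.3281
  (v22,v26,v23) [++-] → (-0.8937, -0.929621, -0.460057)–(-0.8937, -0.8937, -0.50949)  len=0.0611
  (v23,v26,v27) [-++] → (-0.8937, -0.929621, -0.460057)–(-0.8937, -0.951824, -0.4295)  len=0.0378
  (v23,v27,v24) [-+-] → (-0.8937, -0.951824, -0.4295)–(-0.8937, -0.951824, 0.391733)  len=0.8212
  (v24,v27,v28) [-++] → (-0.8937, -0.951824, 0.391733)–(-0.8937, -0.951824, 0.4295)  len=0.0378
  (v24,v28,v25) [-++] → (-0.8937, -0.951824, 0.4295)–(-0.8937, -0.8937, 0.50949)  len=0.0989

Chained into 1 loop(s):
  loop 1: 18 segments, perimeter = 6.2283
Total perimeter = 6.228

loops=1 perimeter=6.228


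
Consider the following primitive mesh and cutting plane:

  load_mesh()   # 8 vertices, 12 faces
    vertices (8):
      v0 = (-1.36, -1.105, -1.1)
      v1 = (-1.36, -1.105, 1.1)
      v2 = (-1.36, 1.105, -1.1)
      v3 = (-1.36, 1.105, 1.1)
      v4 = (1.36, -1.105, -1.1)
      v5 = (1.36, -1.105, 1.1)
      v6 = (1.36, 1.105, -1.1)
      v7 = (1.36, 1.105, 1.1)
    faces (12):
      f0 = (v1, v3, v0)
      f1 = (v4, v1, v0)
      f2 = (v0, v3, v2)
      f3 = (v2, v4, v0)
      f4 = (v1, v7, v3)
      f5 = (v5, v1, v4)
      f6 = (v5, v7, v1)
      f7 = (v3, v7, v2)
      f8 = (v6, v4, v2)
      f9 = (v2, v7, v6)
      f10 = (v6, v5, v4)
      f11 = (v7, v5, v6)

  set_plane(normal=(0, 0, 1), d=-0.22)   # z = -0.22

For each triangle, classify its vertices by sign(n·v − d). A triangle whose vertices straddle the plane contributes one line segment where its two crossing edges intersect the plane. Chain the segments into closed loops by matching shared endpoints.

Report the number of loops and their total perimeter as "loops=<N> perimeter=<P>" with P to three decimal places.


loops=1 perimeter=9.860

Straddling triangles (8 of 12):
  (v1,v3,v0) [++-] → (-1.36, -0.221, -0.22)–(-1.36, -1.105, -0.22)  len=0.8840
  (v4,v1,v0) [-+-] → (0.272, -1.105, -0.22)–(-1.36, -1.105, -0.22)  len=1.6320
  (v0,v3,v2) [-+-] → (-1.36, -0.221, -0.22)–(-1.36, 1.105, -0.22)  len=1.3260
  (v5,v1,v4) [++-] → (0.272, -1.105, -0.22)–(1.36, -1.105, -0.22)  len=1.0880
  (v3,v7,v2) [++-] → (-0.272, 1.105, -0.22)–(-1.36, 1.105, -0.22)  len=1.0880
  (v2,v7,v6) [-+-] → (-0.272, 1.105, -0.22)–(1.36, 1.105, -0.22)  len=1.6320
  (v6,v5,v4) [-+-] → (1.36, 0.221, -0.22)–(1.36, -1.105, -0.22)  len=1.3260
  (v7,v5,v6) [++-] → (1.36, 0.221, -0.22)–(1.36, 1.105, -0.22)  len=0.8840

Chained into 1 loop(s):
  loop 1: 8 segments, perimeter = 9.8600
Total perimeter = 9.860


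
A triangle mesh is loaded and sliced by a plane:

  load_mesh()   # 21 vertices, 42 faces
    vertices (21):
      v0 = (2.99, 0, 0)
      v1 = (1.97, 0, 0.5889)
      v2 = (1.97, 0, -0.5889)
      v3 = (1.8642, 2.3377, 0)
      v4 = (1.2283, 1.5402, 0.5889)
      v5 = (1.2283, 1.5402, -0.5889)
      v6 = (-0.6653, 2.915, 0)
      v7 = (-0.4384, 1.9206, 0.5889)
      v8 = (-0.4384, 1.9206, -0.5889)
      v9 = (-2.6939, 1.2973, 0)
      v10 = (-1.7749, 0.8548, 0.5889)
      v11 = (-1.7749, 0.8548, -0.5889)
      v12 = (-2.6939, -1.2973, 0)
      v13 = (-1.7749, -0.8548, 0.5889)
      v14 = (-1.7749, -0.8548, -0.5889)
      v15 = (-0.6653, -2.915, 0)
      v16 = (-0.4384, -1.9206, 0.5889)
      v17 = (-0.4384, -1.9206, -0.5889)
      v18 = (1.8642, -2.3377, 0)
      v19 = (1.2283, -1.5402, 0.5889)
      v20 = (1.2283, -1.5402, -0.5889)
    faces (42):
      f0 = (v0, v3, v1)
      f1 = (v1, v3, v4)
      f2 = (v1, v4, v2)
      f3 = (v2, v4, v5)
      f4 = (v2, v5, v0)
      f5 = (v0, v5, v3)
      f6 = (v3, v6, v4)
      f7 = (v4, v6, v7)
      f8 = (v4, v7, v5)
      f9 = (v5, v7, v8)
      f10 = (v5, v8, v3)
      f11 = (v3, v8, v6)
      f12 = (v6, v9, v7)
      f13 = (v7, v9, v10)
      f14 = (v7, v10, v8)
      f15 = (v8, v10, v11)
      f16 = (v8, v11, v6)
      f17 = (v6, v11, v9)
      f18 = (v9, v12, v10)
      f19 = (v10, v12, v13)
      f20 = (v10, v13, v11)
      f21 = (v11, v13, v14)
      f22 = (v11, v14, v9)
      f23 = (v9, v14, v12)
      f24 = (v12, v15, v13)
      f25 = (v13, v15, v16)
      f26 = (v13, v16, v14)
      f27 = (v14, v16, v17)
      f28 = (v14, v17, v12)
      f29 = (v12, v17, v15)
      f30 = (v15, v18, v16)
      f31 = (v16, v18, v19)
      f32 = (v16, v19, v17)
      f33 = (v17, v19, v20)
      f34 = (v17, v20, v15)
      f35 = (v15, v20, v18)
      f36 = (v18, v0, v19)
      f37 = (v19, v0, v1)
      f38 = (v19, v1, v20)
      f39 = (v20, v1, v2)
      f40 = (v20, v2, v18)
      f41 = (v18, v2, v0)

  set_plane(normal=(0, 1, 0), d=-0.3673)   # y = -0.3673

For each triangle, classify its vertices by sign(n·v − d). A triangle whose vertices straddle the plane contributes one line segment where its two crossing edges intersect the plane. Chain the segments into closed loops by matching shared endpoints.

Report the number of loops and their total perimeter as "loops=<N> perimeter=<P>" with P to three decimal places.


loops=2 perimeter=6.894

Straddling triangles (12 of 42):
  (v9,v12,v10) [+-+] → (-2.6939, -0.3673, 0)–(-2.29677, -0.3673, 0.254485)  len=0.4717
  (v10,v12,v13) [+--] → (-2.29677, -0.3673, 0.254485)–(-1.7749, -0.3673, 0.5889)  len=0.6198
  (v10,v13,v11) [+-+] → (-1.7749, -0.3673, 0.5889)–(-1.7749, -0.3673, 0.253045)  len=0.3359
  (v11,v13,v14) [+--] → (-1.7749, -0.3673, 0.253045)–(-1.7749, -0.3673, -0.5889)  len=0.8419
  (v11,v14,v9) [+-+] → (-1.7749, -0.3673, -0.5889)–(-1.98307, -0.3673, -0.455501)  len=0.2472
  (v9,v14,v12) [+--] → (-1.98307, -0.3673, -0.455501)–(-2.6939, -0.3673, 0)  len=0.8442
  (v18,v0,v19) [-+-] → (2.81311, -0.3673, 0)–(2.56988, -0.3673, 0.140438)  len=0.2809
  (v19,v0,v1) [-++] → (2.56988, -0.3673, 0.140438)–(1.79312, -0.3673, 0.5889)  len=0.8969
  (v19,v1,v20) [-+-] → (1.79312, -0.3673, 0.5889)–(1.79312, -0.3673, 0.308024)  len=0.2809
  (v20,v1,v2) [-++] → (1.79312, -0.3673, 0.308024)–(1.79312, -0.3673, -0.5889)  len=0.8969
  (v20,v2,v18) [-+-] → (1.79312, -0.3673, -0.5889)–(1.95338, -0.3673, -0.496372)  len=0.1850
  (v18,v2,v0) [-++] → (1.95338, -0.3673, -0.496372)–(2.81311, -0.3673, 0)  len=0.9927

Chained into 2 loop(s):
  loop 1: 6 segments, perimeter = 3.3608
  loop 2: 6 segments, perimeter = 3.5334
Total perimeter = 6.894


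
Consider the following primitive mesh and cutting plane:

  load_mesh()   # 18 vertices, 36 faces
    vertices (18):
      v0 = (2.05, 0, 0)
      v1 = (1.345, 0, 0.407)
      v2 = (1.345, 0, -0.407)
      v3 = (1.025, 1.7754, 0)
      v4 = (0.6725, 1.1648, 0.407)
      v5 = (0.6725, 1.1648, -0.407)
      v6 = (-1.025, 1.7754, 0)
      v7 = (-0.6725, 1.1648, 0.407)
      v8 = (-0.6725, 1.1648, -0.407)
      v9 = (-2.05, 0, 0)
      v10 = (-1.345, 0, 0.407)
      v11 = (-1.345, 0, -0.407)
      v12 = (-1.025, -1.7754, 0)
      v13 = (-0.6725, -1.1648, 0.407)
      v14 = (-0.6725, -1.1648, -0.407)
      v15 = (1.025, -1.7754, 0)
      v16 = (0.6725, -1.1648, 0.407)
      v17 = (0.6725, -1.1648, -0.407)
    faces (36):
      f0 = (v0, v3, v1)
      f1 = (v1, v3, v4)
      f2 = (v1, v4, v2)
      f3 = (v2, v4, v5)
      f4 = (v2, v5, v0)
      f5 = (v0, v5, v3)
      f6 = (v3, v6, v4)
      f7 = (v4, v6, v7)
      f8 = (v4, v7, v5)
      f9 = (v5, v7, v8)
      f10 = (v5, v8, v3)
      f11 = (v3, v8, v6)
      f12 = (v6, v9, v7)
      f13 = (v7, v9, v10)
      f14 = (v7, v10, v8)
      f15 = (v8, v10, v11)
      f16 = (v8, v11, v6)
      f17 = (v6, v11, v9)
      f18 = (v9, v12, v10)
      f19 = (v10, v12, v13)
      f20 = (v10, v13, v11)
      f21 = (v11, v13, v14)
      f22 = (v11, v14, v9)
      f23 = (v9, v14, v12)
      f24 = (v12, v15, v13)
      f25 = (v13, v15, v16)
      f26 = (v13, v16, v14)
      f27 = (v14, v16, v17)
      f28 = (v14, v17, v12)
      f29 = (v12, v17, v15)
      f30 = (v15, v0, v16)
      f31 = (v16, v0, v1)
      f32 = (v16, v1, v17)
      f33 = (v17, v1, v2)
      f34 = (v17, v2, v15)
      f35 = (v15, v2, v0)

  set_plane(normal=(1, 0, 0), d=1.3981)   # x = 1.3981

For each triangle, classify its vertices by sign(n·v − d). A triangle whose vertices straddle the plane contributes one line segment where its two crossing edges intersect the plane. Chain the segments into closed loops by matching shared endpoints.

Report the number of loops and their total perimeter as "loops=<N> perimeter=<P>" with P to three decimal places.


loops=1 perimeter=4.761

Straddling triangles (6 of 36):
  (v0,v3,v1) [+--] → (1.3981, 1.12915, 0)–(1.3981, 0, 0.376345)  len=1.1902
  (v2,v5,v0) [--+] → (1.3981, 0.55124, -0.192612)–(1.3981, 0, -0.376345)  len=0.5811
  (v0,v5,v3) [+--] → (1.3981, 0.55124, -0.192612)–(1.3981, 1.12915, 0)  len=0.6092
  (v15,v0,v16) [-+-] → (1.3981, -1.12915, 0)–(1.3981, -0.55124, 0.192612)  len=0.6092
  (v16,v0,v1) [-+-] → (1.3981, -0.55124, 0.192612)–(1.3981, 0, 0.376345)  len=0.5811
  (v15,v2,v0) [--+] → (1.3981, 0, -0.376345)–(1.3981, -1.12915, 0)  len=1.1902

Chained into 1 loop(s):
  loop 1: 6 segments, perimeter = 4.7609
Total perimeter = 4.761


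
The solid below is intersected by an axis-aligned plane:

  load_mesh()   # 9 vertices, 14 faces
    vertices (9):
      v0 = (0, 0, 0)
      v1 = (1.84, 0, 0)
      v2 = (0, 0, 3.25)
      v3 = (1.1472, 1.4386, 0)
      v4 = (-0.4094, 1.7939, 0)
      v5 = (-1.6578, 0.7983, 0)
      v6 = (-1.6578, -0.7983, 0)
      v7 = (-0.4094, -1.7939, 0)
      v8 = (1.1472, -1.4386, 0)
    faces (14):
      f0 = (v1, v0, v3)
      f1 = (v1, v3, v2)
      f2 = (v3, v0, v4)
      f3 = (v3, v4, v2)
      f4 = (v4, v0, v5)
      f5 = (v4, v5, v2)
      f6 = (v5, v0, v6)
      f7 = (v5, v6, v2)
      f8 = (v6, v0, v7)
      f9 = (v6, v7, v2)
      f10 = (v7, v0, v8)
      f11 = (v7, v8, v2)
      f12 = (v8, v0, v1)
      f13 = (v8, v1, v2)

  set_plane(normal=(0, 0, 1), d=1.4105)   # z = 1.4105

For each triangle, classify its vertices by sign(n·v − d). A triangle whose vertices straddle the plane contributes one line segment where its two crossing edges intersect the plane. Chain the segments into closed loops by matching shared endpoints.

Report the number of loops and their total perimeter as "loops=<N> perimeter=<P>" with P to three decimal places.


loops=1 perimeter=6.326

Straddling triangles (7 of 14):
  (v1,v3,v2) [--+] → (0.649315, 0.814248, 1.4105)–(1.04144, 0, 1.4105)  len=0.9037
  (v3,v4,v2) [--+] → (-0.23172, 1.01535, 1.4105)–(0.649315, 0.814248, 1.4105)  len=0.9037
  (v4,v5,v2) [--+] → (-0.938315, 0.451838, 1.4105)–(-0.23172, 1.01535, 1.4105)  len=0.9038
  (v5,v6,v2) [--+] → (-0.938315, -0.451838, 1.4105)–(-0.938315, 0.451838, 1.4105)  len=0.9037
  (v6,v7,v2) [--+] → (-0.23172, -1.01535, 1.4105)–(-0.938315, -0.451838, 1.4105)  len=0.9038
  (v7,v8,v2) [--+] → (0.649315, -0.814248, 1.4105)–(-0.23172, -1.01535, 1.4105)  len=0.9037
  (v8,v1,v2) [--+] → (1.04144, 0, 1.4105)–(0.649315, -0.814248, 1.4105)  len=0.9037

Chained into 1 loop(s):
  loop 1: 7 segments, perimeter = 6.3261
Total perimeter = 6.326


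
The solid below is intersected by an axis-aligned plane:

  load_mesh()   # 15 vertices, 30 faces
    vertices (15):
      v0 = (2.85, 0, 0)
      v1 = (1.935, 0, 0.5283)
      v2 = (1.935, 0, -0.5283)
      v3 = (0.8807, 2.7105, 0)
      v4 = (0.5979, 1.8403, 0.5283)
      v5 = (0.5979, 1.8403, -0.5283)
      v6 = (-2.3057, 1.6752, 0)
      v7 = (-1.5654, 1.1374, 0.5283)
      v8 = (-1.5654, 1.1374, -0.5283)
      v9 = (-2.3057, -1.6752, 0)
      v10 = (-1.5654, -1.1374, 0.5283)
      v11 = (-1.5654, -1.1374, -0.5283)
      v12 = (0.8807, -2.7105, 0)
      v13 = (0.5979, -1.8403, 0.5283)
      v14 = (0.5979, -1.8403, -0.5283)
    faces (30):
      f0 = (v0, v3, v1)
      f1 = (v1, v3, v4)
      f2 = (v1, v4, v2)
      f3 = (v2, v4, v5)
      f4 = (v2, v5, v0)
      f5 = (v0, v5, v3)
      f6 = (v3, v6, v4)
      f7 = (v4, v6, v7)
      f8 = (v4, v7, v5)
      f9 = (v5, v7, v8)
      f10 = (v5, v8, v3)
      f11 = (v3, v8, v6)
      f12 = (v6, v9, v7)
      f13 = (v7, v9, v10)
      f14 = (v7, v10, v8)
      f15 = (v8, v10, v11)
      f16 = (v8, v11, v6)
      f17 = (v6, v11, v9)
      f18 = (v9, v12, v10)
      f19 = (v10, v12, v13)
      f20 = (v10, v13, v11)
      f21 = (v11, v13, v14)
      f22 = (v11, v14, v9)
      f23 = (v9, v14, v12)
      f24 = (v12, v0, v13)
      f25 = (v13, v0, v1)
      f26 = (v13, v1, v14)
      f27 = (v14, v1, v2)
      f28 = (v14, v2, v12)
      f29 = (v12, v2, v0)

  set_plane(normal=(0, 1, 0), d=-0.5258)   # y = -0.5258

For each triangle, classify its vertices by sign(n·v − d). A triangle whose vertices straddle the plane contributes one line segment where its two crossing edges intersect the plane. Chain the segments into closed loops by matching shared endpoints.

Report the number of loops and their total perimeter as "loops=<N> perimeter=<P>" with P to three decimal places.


loops=2 perimeter=6.045

Straddling triangles (12 of 30):
  (v6,v9,v7) [+-+] → (-2.3057, -0.5258, 0)–(-2.00317, -0.5258, 0.215896)  len=0.3717
  (v7,v9,v10) [+--] → (-2.00317, -0.5258, 0.215896)–(-1.5654, -0.5258, 0.5283)  len=0.5378
  (v7,v10,v8) [+-+] → (-1.5654, -0.5258, 0.5283)–(-1.5654, -0.5258, 0.244224)  len=0.2841
  (v8,v10,v11) [+--] → (-1.5654, -0.5258, 0.244224)–(-1.5654, -0.5258, -0.5283)  len=0.7725
  (v8,v11,v6) [+-+] → (-1.5654, -0.5258, -0.5283)–(-1.72638, -0.5258, -0.413421)  len=0.1978
  (v6,v11,v9) [+--] → (-1.72638, -0.5258, -0.413421)–(-2.3057, -0.5258, 0)  len=0.7117
  (v12,v0,v13) [-+-] → (2.46798, -0.5258, 0)–(2.20654, -0.5258, 0.150943)  len=0.3019
  (v13,v0,v1) [-++] → (2.20654, -0.5258, 0.150943)–(1.55297, -0.5258, 0.5283)  len=0.7547
  (v13,v1,v14) [-+-] → (1.55297, -0.5258, 0.5283)–(1.55297, -0.5258, 0.226414)  len=0.3019
  (v14,v1,v2) [-++] → (1.55297, -0.5258, 0.226414)–(1.55297, -0.5258, -0.5283)  len=0.7547
  (v14,v2,v12) [-+-] → (1.55297, -0.5258, -0.5283)–(1.73048, -0.5258, -0.425817)  len=0.2050
  (v12,v2,v0) [-++] → (1.73048, -0.5258, -0.425817)–(2.46798, -0.5258, 0)  len=0.8516

Chained into 2 loop(s):
  loop 1: 6 segments, perimeter = 2.8756
  loop 2: 6 segments, perimeter = 3.1697
Total perimeter = 6.045


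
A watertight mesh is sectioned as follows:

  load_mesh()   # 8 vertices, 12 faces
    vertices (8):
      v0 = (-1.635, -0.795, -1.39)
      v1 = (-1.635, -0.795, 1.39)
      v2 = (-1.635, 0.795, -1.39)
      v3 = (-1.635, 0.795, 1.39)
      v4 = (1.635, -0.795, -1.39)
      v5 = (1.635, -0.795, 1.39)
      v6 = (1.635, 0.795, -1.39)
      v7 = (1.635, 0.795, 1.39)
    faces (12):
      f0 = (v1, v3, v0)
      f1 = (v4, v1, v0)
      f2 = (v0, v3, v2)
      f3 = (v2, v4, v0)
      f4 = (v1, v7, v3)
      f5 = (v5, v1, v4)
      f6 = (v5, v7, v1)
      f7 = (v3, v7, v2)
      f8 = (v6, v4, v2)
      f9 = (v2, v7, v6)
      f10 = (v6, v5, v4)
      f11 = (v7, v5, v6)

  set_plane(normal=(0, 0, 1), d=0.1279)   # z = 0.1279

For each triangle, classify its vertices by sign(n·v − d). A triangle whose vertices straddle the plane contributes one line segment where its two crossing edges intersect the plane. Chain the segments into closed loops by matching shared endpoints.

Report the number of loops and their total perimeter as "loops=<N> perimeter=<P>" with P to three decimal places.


loops=1 perimeter=9.720

Straddling triangles (8 of 12):
  (v1,v3,v0) [++-] → (-1.635, 0.0731514, 0.1279)–(-1.635, -0.795, 0.1279)  len=0.8682
  (v4,v1,v0) [-+-] → (-0.150444, -0.795, 0.1279)–(-1.635, -0.795, 0.1279)  len=1.4846
  (v0,v3,v2) [-+-] → (-1.635, 0.0731514, 0.1279)–(-1.635, 0.795, 0.1279)  len=0.7218
  (v5,v1,v4) [++-] → (-0.150444, -0.795, 0.1279)–(1.635, -0.795, 0.1279)  len=1.7854
  (v3,v7,v2) [++-] → (0.150444, 0.795, 0.1279)–(-1.635, 0.795, 0.1279)  len=1.7854
  (v2,v7,v6) [-+-] → (0.150444, 0.795, 0.1279)–(1.635, 0.795, 0.1279)  len=1.4846
  (v6,v5,v4) [-+-] → (1.635, -0.0731514, 0.1279)–(1.635, -0.795, 0.1279)  len=0.7218
  (v7,v5,v6) [++-] → (1.635, -0.0731514, 0.1279)–(1.635, 0.795, 0.1279)  len=0.8682

Chained into 1 loop(s):
  loop 1: 8 segments, perimeter = 9.7200
Total perimeter = 9.720


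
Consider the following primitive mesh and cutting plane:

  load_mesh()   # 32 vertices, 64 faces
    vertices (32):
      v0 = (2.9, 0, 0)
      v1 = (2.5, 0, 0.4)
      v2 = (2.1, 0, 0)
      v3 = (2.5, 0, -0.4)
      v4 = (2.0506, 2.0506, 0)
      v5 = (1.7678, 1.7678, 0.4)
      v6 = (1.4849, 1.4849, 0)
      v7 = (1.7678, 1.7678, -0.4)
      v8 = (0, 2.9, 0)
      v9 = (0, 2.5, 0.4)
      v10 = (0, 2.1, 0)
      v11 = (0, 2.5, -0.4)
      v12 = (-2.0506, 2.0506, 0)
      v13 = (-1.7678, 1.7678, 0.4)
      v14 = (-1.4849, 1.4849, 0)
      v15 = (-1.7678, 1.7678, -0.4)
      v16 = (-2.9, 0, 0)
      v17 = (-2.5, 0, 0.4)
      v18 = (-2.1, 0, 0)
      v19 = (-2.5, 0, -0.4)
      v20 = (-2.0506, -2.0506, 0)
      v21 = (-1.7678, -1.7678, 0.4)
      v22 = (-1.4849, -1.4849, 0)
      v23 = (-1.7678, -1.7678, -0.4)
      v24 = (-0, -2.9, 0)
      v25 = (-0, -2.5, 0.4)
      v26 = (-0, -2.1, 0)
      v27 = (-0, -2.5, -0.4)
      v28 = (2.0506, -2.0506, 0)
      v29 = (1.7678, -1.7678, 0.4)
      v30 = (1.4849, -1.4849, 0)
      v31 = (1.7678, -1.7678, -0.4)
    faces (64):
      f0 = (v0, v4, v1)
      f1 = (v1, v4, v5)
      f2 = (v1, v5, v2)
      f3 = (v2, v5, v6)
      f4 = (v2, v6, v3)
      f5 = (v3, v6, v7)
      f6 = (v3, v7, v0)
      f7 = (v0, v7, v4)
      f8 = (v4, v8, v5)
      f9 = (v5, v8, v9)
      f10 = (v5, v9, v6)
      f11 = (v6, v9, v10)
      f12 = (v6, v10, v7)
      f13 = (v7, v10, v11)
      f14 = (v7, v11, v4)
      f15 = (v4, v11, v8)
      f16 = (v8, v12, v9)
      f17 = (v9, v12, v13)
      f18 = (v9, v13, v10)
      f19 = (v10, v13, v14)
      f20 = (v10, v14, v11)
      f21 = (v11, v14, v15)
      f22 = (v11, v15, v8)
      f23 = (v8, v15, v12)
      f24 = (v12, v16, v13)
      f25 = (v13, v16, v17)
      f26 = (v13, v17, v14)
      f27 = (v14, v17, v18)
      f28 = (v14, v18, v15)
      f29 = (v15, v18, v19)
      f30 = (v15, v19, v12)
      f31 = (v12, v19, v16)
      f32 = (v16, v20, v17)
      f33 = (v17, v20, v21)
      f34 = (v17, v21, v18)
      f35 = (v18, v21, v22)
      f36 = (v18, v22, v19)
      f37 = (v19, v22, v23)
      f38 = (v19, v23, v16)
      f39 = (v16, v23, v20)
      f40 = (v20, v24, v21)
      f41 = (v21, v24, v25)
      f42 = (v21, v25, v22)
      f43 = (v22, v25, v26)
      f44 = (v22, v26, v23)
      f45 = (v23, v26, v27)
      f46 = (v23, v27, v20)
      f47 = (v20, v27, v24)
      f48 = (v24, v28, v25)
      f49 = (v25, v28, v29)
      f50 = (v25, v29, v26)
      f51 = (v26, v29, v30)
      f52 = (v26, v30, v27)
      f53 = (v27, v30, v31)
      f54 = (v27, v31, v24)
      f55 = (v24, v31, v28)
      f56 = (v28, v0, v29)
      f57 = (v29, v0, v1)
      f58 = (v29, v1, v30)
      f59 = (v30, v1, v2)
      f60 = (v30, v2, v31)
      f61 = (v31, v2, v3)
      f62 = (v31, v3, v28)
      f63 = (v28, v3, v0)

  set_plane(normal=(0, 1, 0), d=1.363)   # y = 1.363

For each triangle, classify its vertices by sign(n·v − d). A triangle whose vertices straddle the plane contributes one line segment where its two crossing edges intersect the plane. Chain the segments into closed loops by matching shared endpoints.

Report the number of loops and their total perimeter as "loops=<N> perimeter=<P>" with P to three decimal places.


loops=2 perimeter=4.526

Straddling triangles (16 of 64):
  (v0,v4,v1) [-+-] → (2.33542, 1.363, 0)–(2.20129, 1.363, 0.134127)  len=0.1897
  (v1,v4,v5) [-++] → (2.20129, 1.363, 0.134127)–(1.93546, 1.363, 0.4)  len=0.3760
  (v1,v5,v2) [-+-] → (1.93546, 1.363, 0.4)–(1.84387, 1.363, 0.308406)  len=0.1295
  (v2,v5,v6) [-++] → (1.84387, 1.363, 0.308406)–(1.5354, 1.363, 0)  len=0.4362
  (v2,v6,v3) [-+-] → (1.5354, 1.363, 0)–(1.56823, 1.363, -0.0328372)  len=0.0464
  (v3,v6,v7) [-++] → (1.56823, 1.363, -0.0328372)–(1.93546, 1.363, -0.4)  len=0.5193
  (v3,v7,v0) [-+-] → (1.93546, 1.363, -0.4)–(2.02706, 1.363, -0.308406)  len=0.1295
  (v0,v7,v4) [-++] → (2.02706, 1.363, -0.308406)–(2.33542, 1.363, 0)  len=0.4361
  (v12,v16,v13) [+-+] → (-2.33542, 1.363, 0)–(-2.02706, 1.363, 0.308406)  len=0.4361
  (v13,v16,v17) [+--] → (-2.02706, 1.363, 0.308406)–(-1.93546, 1.363, 0.4)  len=0.1295
  (v13,v17,v14) [+-+] → (-1.93546, 1.363, 0.4)–(-1.56823, 1.363, 0.0328372)  len=0.5193
  (v14,v17,v18) [+--] → (-1.56823, 1.363, 0.0328372)–(-1.5354, 1.363, 0)  len=0.0464
  (v14,v18,v15) [+-+] → (-1.5354, 1.363, 0)–(-1.84387, 1.363, -0.308406)  len=0.4362
  (v15,v18,v19) [+--] → (-1.84387, 1.363, -0.308406)–(-1.93546, 1.363, -0.4)  len=0.1295
  (v15,v19,v12) [+-+] → (-1.93546, 1.363, -0.4)–(-2.20129, 1.363, -0.134127)  len=0.3760
  (v12,v19,v16) [+--] → (-2.20129, 1.363, -0.134127)–(-2.33542, 1.363, 0)  len=0.1897

Chained into 2 loop(s):
  loop 1: 8 segments, perimeter = 2.2628
  loop 2: 8 segments, perimeter = 2.2628
Total perimeter = 4.526


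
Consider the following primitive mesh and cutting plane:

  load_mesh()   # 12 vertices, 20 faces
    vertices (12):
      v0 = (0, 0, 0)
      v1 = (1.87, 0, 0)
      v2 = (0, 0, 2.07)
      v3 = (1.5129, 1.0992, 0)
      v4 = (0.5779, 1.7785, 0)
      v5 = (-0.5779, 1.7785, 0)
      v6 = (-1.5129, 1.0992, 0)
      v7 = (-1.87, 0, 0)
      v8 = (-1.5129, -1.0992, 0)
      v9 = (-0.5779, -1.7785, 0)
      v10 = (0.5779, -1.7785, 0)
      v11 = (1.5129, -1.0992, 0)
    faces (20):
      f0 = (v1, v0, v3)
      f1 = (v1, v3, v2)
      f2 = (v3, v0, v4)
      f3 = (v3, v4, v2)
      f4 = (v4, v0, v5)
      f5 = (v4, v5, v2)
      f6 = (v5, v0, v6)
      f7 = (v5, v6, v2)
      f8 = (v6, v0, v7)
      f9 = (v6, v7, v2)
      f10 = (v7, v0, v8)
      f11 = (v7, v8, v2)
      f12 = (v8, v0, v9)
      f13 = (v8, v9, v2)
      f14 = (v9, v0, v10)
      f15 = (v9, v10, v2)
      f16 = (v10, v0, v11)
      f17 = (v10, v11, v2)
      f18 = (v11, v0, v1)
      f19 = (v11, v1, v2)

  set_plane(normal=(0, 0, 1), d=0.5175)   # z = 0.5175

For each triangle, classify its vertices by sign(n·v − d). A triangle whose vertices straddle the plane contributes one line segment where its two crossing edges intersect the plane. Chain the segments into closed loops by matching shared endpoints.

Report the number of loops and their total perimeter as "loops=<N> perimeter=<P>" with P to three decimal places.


Straddling triangles (10 of 20):
  (v1,v3,v2) [--+] → (1.13467, 0.8244, 0.5175)–(1.4025, 0, 0.5175)  len=0.8668
  (v3,v4,v2) [--+] → (0.433425, 1.33387, 0.5175)–(1.13467, 0.8244, 0.5175)  len=0.8668
  (v4,v5,v2) [--+] → (-0.433425, 1.33387, 0.5175)–(0.433425, 1.33387, 0.5175)  len=0.8668
  (v5,v6,v2) [--+] → (-1.13467, 0.8244, 0.5175)–(-0.433425, 1.33387, 0.5175)  len=0.8668
  (v6,v7,v2) [--+] → (-1.4025, 0, 0.5175)–(-1.13467, 0.8244, 0.5175)  len=0.8668
  (v7,v8,v2) [--+] → (-1.13467, -0.8244, 0.5175)–(-1.4025, 0, 0.5175)  len=0.8668
  (v8,v9,v2) [--+] → (-0.433425, -1.33387, 0.5175)–(-1.13467, -0.8244, 0.5175)  len=0.8668
  (v9,v10,v2) [--+] → (0.433425, -1.33387, 0.5175)–(-0.433425, -1.33387, 0.5175)  len=0.8668
  (v10,v11,v2) [--+] → (1.13467, -0.8244, 0.5175)–(0.433425, -1.33387, 0.5175)  len=0.8668
  (v11,v1,v2) [--+] → (1.4025, 0, 0.5175)–(1.13467, -0.8244, 0.5175)  len=0.8668

Chained into 1 loop(s):
  loop 1: 10 segments, perimeter = 8.6681
Total perimeter = 8.668

loops=1 perimeter=8.668
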